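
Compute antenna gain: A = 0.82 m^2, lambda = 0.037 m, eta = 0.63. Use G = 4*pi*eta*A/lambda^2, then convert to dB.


G_linear = 4*pi*0.63*0.82/0.037^2 = 4741.99
G_dB = 10*log10(4741.99) = 36.8 dB

36.8 dB


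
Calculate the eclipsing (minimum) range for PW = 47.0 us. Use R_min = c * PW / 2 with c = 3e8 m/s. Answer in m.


R_min = 3e8 * 47.0e-6 / 2 = 7050.0 m

7050.0 m


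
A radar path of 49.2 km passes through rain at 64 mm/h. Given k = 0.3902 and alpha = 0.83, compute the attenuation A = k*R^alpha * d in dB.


gamma = 0.3902 * 64^0.83 = 12.314496 dB/km
A = 12.314496 * 49.2 = 605.87 dB

605.87 dB


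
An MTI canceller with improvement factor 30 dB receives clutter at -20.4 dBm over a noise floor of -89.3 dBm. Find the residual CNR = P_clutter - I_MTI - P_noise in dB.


CNR = -20.4 - 30 - (-89.3) = 38.9 dB

38.9 dB


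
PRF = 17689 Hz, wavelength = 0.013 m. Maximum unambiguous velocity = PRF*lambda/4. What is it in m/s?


V_ua = 17689 * 0.013 / 4 = 57.5 m/s

57.5 m/s


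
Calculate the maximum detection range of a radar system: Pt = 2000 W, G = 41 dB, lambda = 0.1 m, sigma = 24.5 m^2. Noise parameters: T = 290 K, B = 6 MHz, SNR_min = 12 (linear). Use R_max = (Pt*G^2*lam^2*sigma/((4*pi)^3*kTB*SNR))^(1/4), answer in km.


G_lin = 10^(41/10) = 12589.254118
R^4 = 2000 * 12589.254118^2 * 0.1^2 * 24.5 / ((4*pi)^3 * 1.38e-23 * 290 * 6000000.0 * 12)
R^4 = 1.35818e20 m^4
R_max = (1.35818e20)^(1/4) = 107954.1 m = 108.0 km

108.0 km


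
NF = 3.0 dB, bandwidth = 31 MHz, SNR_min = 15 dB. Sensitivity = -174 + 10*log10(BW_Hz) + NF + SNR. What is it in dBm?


10*log10(31000000.0) = 74.91
S = -174 + 74.91 + 3.0 + 15 = -81.1 dBm

-81.1 dBm


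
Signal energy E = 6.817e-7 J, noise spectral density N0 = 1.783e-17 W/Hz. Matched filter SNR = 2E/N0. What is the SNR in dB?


SNR_lin = 2 * 6.817e-7 / 1.783e-17 = 7.647e10
SNR_dB = 10*log10(7.647e10) = 108.8 dB

108.8 dB


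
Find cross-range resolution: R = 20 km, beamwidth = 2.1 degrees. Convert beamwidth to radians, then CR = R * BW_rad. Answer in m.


BW_rad = 0.036651914
CR = 20000 * 0.036651914 = 733.0 m

733.0 m


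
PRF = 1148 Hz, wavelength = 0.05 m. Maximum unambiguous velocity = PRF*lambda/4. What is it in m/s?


V_ua = 1148 * 0.05 / 4 = 14.4 m/s

14.4 m/s


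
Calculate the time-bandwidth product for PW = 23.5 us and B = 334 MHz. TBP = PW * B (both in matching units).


TBP = 23.5 * 334 = 7849.0

7849.0


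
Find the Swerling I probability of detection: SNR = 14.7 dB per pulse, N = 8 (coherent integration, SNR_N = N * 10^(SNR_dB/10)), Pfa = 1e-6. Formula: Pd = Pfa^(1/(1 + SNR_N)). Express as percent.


SNR_lin = 10^(14.7/10) = 29.51209
SNR_N = 8 * 29.51209 = 236.09672
1/(1 + SNR_N) = 1/237.09672 = 0.0042177
Pd = (1e-6)^0.0042177 = 0.9434
Pd = 94.3%

94.3%


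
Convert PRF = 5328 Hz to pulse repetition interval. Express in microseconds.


PRI = 1/5328 = 0.0001876877 s = 187.7 us

187.7 us


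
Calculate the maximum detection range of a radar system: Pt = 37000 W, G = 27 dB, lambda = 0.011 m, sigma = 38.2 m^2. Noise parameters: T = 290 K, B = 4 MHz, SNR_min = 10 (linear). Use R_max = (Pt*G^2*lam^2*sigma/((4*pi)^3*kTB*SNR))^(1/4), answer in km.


G_lin = 10^(27/10) = 501.187234
R^4 = 37000 * 501.187234^2 * 0.011^2 * 38.2 / ((4*pi)^3 * 1.38e-23 * 290 * 4000000.0 * 10)
R^4 = 1.35233e17 m^4
R_max = (1.35233e17)^(1/4) = 19176.6 m = 19.2 km

19.2 km


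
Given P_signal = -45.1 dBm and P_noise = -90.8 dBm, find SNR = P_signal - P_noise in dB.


SNR = -45.1 - (-90.8) = 45.7 dB

45.7 dB


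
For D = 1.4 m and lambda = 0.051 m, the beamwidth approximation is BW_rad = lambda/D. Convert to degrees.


BW_rad = 0.051 / 1.4 = 0.036429
BW_deg = 2.09 degrees

2.09 degrees


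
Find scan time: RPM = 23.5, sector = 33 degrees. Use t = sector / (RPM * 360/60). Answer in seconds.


t = 33 / (23.5 * 360) * 60 = 0.23 s

0.23 s


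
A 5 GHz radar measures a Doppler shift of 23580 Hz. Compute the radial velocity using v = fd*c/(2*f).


v = 23580 * 3e8 / (2 * 5000000000.0) = 707.4 m/s

707.4 m/s


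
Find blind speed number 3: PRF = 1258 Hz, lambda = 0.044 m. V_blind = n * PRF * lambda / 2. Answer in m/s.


V_blind = 3 * 1258 * 0.044 / 2 = 83.0 m/s

83.0 m/s


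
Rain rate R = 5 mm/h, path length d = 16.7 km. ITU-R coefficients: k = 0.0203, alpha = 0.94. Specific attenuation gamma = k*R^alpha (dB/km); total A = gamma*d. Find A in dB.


gamma = 0.0203 * 5^0.94 = 0.092157 dB/km
A = 0.092157 * 16.7 = 1.54 dB

1.54 dB


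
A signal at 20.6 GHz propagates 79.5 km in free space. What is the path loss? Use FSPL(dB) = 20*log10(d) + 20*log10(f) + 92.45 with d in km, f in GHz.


20*log10(79.5) = 38.01
20*log10(20.6) = 26.28
FSPL = 156.7 dB

156.7 dB


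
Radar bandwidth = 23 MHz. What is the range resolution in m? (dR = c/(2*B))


dR = 3e8 / (2 * 23000000.0) = 6.52 m

6.52 m


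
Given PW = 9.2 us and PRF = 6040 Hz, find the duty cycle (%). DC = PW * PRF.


DC = 9.2e-6 * 6040 * 100 = 5.56%

5.56%


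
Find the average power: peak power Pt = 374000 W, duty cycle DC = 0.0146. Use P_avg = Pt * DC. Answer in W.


P_avg = 374000 * 0.0146 = 5460.4 W

5460.4 W


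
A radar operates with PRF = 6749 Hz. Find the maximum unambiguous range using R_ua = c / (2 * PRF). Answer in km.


R_ua = 3e8 / (2 * 6749) = 22225.5 m = 22.2 km

22.2 km


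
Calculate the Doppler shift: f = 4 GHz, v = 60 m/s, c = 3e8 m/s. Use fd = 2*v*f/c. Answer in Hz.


fd = 2 * 60 * 4000000000.0 / 3e8 = 1600.0 Hz

1600.0 Hz


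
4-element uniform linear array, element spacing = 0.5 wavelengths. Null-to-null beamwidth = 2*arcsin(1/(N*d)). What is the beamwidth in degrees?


1/(N*d) = 1/(4*0.5) = 0.5
BW = 2*arcsin(0.5) = 60.0 degrees

60.0 degrees


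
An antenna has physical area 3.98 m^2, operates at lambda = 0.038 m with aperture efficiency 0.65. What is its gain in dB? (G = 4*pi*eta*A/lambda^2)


G_linear = 4*pi*0.65*3.98/0.038^2 = 22513.3
G_dB = 10*log10(22513.3) = 43.5 dB

43.5 dB


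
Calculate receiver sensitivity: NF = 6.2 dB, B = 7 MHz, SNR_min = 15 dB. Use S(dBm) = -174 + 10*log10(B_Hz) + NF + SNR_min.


10*log10(7000000.0) = 68.45
S = -174 + 68.45 + 6.2 + 15 = -84.3 dBm

-84.3 dBm


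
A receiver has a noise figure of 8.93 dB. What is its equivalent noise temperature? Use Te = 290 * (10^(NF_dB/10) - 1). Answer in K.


NF_lin = 10^(8.93/10) = 7.816278
Te = 290 * (7.816278 - 1) = 1976.7 K

1976.7 K


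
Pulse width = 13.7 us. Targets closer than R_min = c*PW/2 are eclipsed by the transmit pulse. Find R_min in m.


R_min = 3e8 * 13.7e-6 / 2 = 2055.0 m

2055.0 m


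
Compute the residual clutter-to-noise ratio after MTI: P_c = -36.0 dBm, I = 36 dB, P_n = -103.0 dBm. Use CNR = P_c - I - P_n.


CNR = -36.0 - 36 - (-103.0) = 31.0 dB

31.0 dB


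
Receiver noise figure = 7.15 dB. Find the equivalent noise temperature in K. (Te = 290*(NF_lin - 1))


NF_lin = 10^(7.15/10) = 5.188
Te = 290 * (5.188 - 1) = 1214.5 K

1214.5 K


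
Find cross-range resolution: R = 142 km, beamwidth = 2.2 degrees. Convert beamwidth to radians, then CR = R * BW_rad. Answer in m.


BW_rad = 0.038397244
CR = 142000 * 0.038397244 = 5452.4 m

5452.4 m


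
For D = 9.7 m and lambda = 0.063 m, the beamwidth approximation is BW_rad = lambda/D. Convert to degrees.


BW_rad = 0.063 / 9.7 = 0.006495
BW_deg = 0.37 degrees

0.37 degrees


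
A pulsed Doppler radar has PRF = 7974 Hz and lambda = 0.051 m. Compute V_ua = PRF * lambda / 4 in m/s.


V_ua = 7974 * 0.051 / 4 = 101.7 m/s

101.7 m/s


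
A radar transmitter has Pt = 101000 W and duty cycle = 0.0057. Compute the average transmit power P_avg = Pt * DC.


P_avg = 101000 * 0.0057 = 575.7 W

575.7 W


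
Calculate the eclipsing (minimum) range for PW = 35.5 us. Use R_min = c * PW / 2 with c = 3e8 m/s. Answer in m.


R_min = 3e8 * 35.5e-6 / 2 = 5325.0 m

5325.0 m


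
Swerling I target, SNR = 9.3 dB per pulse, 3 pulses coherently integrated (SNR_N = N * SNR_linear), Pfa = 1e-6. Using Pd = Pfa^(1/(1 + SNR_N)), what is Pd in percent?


SNR_lin = 10^(9.3/10) = 8.51138
SNR_N = 3 * 8.51138 = 25.53414
1/(1 + SNR_N) = 1/26.53414 = 0.0376873
Pd = (1e-6)^0.0376873 = 0.59412
Pd = 59.4%

59.4%


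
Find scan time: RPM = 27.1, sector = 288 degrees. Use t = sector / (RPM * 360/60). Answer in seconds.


t = 288 / (27.1 * 360) * 60 = 1.77 s

1.77 s


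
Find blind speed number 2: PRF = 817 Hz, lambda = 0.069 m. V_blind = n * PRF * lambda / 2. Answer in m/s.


V_blind = 2 * 817 * 0.069 / 2 = 56.4 m/s

56.4 m/s


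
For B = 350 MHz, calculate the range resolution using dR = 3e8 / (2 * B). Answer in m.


dR = 3e8 / (2 * 350000000.0) = 0.43 m

0.43 m


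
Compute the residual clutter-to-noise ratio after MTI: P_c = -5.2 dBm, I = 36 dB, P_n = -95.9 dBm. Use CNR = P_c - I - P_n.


CNR = -5.2 - 36 - (-95.9) = 54.7 dB

54.7 dB


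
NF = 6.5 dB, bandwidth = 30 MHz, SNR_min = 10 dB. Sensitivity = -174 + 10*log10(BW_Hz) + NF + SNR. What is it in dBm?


10*log10(30000000.0) = 74.77
S = -174 + 74.77 + 6.5 + 10 = -82.7 dBm

-82.7 dBm


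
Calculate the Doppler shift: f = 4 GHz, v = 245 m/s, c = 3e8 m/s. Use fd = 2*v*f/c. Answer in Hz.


fd = 2 * 245 * 4000000000.0 / 3e8 = 6533.3 Hz

6533.3 Hz


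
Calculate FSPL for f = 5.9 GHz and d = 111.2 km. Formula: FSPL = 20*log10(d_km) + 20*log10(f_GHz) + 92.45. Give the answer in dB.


20*log10(111.2) = 40.92
20*log10(5.9) = 15.42
FSPL = 148.8 dB

148.8 dB


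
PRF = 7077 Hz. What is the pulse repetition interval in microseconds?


PRI = 1/7077 = 0.0001413028 s = 141.3 us

141.3 us


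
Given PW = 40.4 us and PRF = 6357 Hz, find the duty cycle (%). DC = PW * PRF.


DC = 40.4e-6 * 6357 * 100 = 25.68%

25.68%


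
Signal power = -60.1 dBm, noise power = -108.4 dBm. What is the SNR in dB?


SNR = -60.1 - (-108.4) = 48.3 dB

48.3 dB


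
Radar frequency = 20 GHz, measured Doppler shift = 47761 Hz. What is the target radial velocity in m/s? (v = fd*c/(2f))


v = 47761 * 3e8 / (2 * 20000000000.0) = 358.2 m/s

358.2 m/s


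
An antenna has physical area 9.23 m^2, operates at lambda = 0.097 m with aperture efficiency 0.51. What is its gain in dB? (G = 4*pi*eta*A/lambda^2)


G_linear = 4*pi*0.51*9.23/0.097^2 = 6286.92
G_dB = 10*log10(6286.92) = 38.0 dB

38.0 dB


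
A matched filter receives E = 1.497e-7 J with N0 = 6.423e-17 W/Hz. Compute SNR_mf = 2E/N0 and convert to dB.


SNR_lin = 2 * 1.497e-7 / 6.423e-17 = 4.661e9
SNR_dB = 10*log10(4.661e9) = 96.7 dB

96.7 dB


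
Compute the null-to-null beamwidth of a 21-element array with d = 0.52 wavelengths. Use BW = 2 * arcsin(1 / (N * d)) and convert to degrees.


1/(N*d) = 1/(21*0.52) = 0.091575
BW = 2*arcsin(0.091575) = 10.5 degrees

10.5 degrees


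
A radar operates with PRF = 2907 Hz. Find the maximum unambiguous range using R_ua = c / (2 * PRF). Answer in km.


R_ua = 3e8 / (2 * 2907) = 51599.6 m = 51.6 km

51.6 km


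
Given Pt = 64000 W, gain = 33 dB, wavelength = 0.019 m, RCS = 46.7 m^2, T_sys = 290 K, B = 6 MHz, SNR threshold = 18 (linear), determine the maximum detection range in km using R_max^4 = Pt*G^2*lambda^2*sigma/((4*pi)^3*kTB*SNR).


G_lin = 10^(33/10) = 1995.262315
R^4 = 64000 * 1995.262315^2 * 0.019^2 * 46.7 / ((4*pi)^3 * 1.38e-23 * 290 * 6000000.0 * 18)
R^4 = 5.00811e18 m^4
R_max = (5.00811e18)^(1/4) = 47306.2 m = 47.3 km

47.3 km


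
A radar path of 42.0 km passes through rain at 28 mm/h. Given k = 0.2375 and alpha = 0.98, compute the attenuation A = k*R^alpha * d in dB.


gamma = 0.2375 * 28^0.98 = 6.221262 dB/km
A = 6.221262 * 42.0 = 261.29 dB

261.29 dB


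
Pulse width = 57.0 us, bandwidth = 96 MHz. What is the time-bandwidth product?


TBP = 57.0 * 96 = 5472.0

5472.0


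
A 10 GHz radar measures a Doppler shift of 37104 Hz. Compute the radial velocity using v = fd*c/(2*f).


v = 37104 * 3e8 / (2 * 10000000000.0) = 556.6 m/s

556.6 m/s


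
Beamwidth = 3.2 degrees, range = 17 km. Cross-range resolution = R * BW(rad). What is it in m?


BW_rad = 0.055850536
CR = 17000 * 0.055850536 = 949.5 m

949.5 m


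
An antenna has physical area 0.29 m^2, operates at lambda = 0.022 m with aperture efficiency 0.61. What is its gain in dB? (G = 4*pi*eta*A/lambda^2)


G_linear = 4*pi*0.61*0.29/0.022^2 = 4592.96
G_dB = 10*log10(4592.96) = 36.6 dB

36.6 dB


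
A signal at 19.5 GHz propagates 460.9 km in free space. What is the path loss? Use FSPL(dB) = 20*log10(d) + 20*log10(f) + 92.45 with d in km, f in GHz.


20*log10(460.9) = 53.27
20*log10(19.5) = 25.8
FSPL = 171.5 dB

171.5 dB


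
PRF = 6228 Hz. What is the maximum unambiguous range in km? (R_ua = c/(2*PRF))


R_ua = 3e8 / (2 * 6228) = 24084.8 m = 24.1 km

24.1 km


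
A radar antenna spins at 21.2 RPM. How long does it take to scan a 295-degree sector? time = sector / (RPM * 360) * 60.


t = 295 / (21.2 * 360) * 60 = 2.32 s

2.32 s


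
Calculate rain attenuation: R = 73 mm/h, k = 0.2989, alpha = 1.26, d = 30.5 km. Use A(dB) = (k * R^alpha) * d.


gamma = 0.2989 * 73^1.26 = 66.575237 dB/km
A = 66.575237 * 30.5 = 2030.54 dB

2030.54 dB


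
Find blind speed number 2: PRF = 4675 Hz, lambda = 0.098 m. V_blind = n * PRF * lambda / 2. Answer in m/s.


V_blind = 2 * 4675 * 0.098 / 2 = 458.2 m/s

458.2 m/s


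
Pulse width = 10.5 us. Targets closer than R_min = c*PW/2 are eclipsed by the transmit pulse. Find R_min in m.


R_min = 3e8 * 10.5e-6 / 2 = 1575.0 m

1575.0 m


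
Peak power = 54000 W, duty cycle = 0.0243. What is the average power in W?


P_avg = 54000 * 0.0243 = 1312.2 W

1312.2 W


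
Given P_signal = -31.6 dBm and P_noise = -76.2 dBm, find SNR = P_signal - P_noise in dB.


SNR = -31.6 - (-76.2) = 44.6 dB

44.6 dB


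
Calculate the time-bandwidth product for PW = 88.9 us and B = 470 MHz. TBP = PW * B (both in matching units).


TBP = 88.9 * 470 = 41783.0

41783.0


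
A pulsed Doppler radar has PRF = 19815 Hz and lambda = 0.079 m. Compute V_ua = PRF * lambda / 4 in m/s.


V_ua = 19815 * 0.079 / 4 = 391.3 m/s

391.3 m/s


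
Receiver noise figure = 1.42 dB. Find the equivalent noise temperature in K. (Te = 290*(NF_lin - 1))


NF_lin = 10^(1.42/10) = 1.386756
Te = 290 * (1.386756 - 1) = 112.2 K

112.2 K


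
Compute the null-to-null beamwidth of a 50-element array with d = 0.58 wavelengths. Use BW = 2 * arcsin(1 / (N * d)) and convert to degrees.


1/(N*d) = 1/(50*0.58) = 0.034483
BW = 2*arcsin(0.034483) = 4.0 degrees

4.0 degrees


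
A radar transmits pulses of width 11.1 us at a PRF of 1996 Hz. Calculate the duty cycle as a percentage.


DC = 11.1e-6 * 1996 * 100 = 2.22%

2.22%


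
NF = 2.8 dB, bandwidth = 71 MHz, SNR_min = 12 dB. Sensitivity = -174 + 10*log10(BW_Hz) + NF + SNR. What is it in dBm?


10*log10(71000000.0) = 78.51
S = -174 + 78.51 + 2.8 + 12 = -80.7 dBm

-80.7 dBm


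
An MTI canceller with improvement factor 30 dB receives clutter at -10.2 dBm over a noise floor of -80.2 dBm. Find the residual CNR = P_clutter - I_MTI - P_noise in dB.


CNR = -10.2 - 30 - (-80.2) = 40.0 dB

40.0 dB


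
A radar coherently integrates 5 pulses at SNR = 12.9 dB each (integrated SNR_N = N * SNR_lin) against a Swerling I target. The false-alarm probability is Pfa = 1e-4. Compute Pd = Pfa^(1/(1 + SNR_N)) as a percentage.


SNR_lin = 10^(12.9/10) = 19.49845
SNR_N = 5 * 19.49845 = 97.49225
1/(1 + SNR_N) = 1/98.49225 = 0.0101531
Pd = (1e-4)^0.0101531 = 0.91073
Pd = 91.1%

91.1%


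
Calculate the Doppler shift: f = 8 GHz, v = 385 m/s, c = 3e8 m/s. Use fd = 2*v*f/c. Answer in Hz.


fd = 2 * 385 * 8000000000.0 / 3e8 = 20533.3 Hz

20533.3 Hz


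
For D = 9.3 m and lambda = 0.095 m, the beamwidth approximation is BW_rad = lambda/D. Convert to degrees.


BW_rad = 0.095 / 9.3 = 0.010215
BW_deg = 0.59 degrees

0.59 degrees


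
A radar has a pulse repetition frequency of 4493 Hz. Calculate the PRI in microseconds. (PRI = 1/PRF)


PRI = 1/4493 = 0.0002225684 s = 222.6 us

222.6 us


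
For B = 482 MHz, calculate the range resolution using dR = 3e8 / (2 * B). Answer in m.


dR = 3e8 / (2 * 482000000.0) = 0.31 m

0.31 m


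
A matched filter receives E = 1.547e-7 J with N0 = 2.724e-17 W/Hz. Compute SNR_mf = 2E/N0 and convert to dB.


SNR_lin = 2 * 1.547e-7 / 2.724e-17 = 1.136e10
SNR_dB = 10*log10(1.136e10) = 100.6 dB

100.6 dB


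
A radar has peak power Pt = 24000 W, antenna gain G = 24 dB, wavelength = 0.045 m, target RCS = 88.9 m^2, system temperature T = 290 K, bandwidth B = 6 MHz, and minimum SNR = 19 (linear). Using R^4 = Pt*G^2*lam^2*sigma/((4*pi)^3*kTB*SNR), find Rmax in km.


G_lin = 10^(24/10) = 251.188643
R^4 = 24000 * 251.188643^2 * 0.045^2 * 88.9 / ((4*pi)^3 * 1.38e-23 * 290 * 6000000.0 * 19)
R^4 = 3.01111e17 m^4
R_max = (3.01111e17)^(1/4) = 23425.1 m = 23.4 km

23.4 km


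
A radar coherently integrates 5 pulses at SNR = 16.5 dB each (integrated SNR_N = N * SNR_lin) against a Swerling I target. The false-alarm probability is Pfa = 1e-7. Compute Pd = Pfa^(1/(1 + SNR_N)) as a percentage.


SNR_lin = 10^(16.5/10) = 44.66836
SNR_N = 5 * 44.66836 = 223.3418
1/(1 + SNR_N) = 1/224.3418 = 0.0044575
Pd = (1e-7)^0.0044575 = 0.93067
Pd = 93.1%

93.1%


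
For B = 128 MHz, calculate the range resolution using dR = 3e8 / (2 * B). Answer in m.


dR = 3e8 / (2 * 128000000.0) = 1.17 m

1.17 m


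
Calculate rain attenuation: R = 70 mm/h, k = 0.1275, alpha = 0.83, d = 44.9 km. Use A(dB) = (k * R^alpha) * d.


gamma = 0.1275 * 70^0.83 = 4.334525 dB/km
A = 4.334525 * 44.9 = 194.62 dB

194.62 dB


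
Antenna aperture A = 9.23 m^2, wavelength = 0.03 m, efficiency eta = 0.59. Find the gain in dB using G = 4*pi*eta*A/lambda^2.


G_linear = 4*pi*0.59*9.23/0.03^2 = 76036.32
G_dB = 10*log10(76036.32) = 48.8 dB

48.8 dB


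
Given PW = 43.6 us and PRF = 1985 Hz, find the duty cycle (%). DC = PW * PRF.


DC = 43.6e-6 * 1985 * 100 = 8.65%

8.65%


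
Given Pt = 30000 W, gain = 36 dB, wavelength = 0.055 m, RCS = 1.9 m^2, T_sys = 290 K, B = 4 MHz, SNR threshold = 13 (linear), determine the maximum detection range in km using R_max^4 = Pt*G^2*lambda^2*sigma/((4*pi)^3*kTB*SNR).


G_lin = 10^(36/10) = 3981.071706
R^4 = 30000 * 3981.071706^2 * 0.055^2 * 1.9 / ((4*pi)^3 * 1.38e-23 * 290 * 4000000.0 * 13)
R^4 = 6.61744e18 m^4
R_max = (6.61744e18)^(1/4) = 50719.2 m = 50.7 km

50.7 km


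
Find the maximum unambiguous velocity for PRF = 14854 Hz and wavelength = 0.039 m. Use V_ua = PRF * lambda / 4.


V_ua = 14854 * 0.039 / 4 = 144.8 m/s

144.8 m/s


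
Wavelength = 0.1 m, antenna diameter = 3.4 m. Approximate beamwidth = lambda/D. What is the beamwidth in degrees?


BW_rad = 0.1 / 3.4 = 0.029412
BW_deg = 1.69 degrees

1.69 degrees


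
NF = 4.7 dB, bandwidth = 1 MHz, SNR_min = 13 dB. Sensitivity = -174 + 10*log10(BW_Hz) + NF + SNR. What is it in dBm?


10*log10(1000000.0) = 60.0
S = -174 + 60.0 + 4.7 + 13 = -96.3 dBm

-96.3 dBm


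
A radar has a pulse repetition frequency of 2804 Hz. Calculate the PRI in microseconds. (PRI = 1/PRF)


PRI = 1/2804 = 0.0003566334 s = 356.6 us

356.6 us


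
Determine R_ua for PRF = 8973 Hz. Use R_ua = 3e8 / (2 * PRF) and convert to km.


R_ua = 3e8 / (2 * 8973) = 16716.8 m = 16.7 km

16.7 km


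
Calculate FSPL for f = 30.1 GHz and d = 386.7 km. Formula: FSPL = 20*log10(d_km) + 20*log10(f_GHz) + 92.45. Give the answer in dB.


20*log10(386.7) = 51.75
20*log10(30.1) = 29.57
FSPL = 173.8 dB

173.8 dB


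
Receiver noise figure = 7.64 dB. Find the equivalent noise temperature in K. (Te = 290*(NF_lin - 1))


NF_lin = 10^(7.64/10) = 5.807644
Te = 290 * (5.807644 - 1) = 1394.2 K

1394.2 K


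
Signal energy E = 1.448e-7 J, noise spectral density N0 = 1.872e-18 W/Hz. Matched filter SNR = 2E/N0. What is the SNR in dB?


SNR_lin = 2 * 1.448e-7 / 1.872e-18 = 1.547e11
SNR_dB = 10*log10(1.547e11) = 111.9 dB

111.9 dB


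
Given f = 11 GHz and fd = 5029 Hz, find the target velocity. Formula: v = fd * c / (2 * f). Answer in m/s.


v = 5029 * 3e8 / (2 * 11000000000.0) = 68.6 m/s

68.6 m/s


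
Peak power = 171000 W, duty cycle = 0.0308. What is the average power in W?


P_avg = 171000 * 0.0308 = 5266.8 W

5266.8 W


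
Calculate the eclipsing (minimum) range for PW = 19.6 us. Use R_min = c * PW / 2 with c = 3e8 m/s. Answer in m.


R_min = 3e8 * 19.6e-6 / 2 = 2940.0 m

2940.0 m


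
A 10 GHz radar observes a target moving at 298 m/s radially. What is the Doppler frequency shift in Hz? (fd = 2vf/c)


fd = 2 * 298 * 10000000000.0 / 3e8 = 19866.7 Hz

19866.7 Hz


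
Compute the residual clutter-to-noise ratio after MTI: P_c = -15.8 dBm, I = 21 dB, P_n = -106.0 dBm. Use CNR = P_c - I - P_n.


CNR = -15.8 - 21 - (-106.0) = 69.2 dB

69.2 dB


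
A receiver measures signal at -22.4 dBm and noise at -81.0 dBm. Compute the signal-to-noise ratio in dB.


SNR = -22.4 - (-81.0) = 58.6 dB

58.6 dB


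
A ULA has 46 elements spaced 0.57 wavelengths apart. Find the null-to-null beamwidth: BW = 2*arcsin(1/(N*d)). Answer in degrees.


1/(N*d) = 1/(46*0.57) = 0.038139
BW = 2*arcsin(0.038139) = 4.4 degrees

4.4 degrees


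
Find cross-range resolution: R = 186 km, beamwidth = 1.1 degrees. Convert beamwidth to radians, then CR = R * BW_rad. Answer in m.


BW_rad = 0.019198622
CR = 186000 * 0.019198622 = 3570.9 m

3570.9 m


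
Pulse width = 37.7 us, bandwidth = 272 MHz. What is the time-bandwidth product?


TBP = 37.7 * 272 = 10254.4

10254.4


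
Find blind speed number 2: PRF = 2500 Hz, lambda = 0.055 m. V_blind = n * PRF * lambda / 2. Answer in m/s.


V_blind = 2 * 2500 * 0.055 / 2 = 137.5 m/s

137.5 m/s


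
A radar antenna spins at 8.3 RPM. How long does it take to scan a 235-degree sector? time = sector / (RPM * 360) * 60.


t = 235 / (8.3 * 360) * 60 = 4.72 s

4.72 s


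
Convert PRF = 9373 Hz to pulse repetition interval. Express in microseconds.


PRI = 1/9373 = 0.0001066894 s = 106.7 us

106.7 us


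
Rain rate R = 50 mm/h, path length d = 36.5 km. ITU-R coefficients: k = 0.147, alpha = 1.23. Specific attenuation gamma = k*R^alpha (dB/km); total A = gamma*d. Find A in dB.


gamma = 0.147 * 50^1.23 = 18.07384 dB/km
A = 18.07384 * 36.5 = 659.7 dB

659.7 dB


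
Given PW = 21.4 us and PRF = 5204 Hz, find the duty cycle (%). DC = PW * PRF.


DC = 21.4e-6 * 5204 * 100 = 11.14%

11.14%


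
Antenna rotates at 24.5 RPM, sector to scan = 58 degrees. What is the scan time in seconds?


t = 58 / (24.5 * 360) * 60 = 0.39 s

0.39 s


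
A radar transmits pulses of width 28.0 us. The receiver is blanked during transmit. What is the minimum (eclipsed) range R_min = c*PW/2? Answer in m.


R_min = 3e8 * 28.0e-6 / 2 = 4200.0 m

4200.0 m


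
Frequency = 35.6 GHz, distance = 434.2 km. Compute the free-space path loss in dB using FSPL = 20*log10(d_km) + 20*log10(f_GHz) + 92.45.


20*log10(434.2) = 52.75
20*log10(35.6) = 31.03
FSPL = 176.2 dB

176.2 dB


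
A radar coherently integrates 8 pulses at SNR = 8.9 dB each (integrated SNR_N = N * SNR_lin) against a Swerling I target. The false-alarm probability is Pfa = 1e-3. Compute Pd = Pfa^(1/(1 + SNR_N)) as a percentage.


SNR_lin = 10^(8.9/10) = 7.76247
SNR_N = 8 * 7.76247 = 62.09976
1/(1 + SNR_N) = 1/63.09976 = 0.0158479
Pd = (1e-3)^0.0158479 = 0.89631
Pd = 89.6%

89.6%


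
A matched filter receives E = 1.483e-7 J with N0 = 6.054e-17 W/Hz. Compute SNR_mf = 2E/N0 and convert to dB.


SNR_lin = 2 * 1.483e-7 / 6.054e-17 = 4.899e9
SNR_dB = 10*log10(4.899e9) = 96.9 dB

96.9 dB


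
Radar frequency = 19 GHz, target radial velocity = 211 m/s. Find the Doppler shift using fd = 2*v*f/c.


fd = 2 * 211 * 19000000000.0 / 3e8 = 26726.7 Hz

26726.7 Hz


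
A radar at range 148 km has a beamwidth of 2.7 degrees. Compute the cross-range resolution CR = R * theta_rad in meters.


BW_rad = 0.04712389
CR = 148000 * 0.04712389 = 6974.3 m

6974.3 m


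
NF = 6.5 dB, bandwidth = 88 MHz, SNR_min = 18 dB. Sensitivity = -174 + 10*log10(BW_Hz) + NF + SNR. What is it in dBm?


10*log10(88000000.0) = 79.44
S = -174 + 79.44 + 6.5 + 18 = -70.1 dBm

-70.1 dBm


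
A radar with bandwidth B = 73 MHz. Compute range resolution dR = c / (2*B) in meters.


dR = 3e8 / (2 * 73000000.0) = 2.05 m

2.05 m


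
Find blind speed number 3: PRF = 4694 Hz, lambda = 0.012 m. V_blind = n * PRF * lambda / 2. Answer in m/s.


V_blind = 3 * 4694 * 0.012 / 2 = 84.5 m/s

84.5 m/s


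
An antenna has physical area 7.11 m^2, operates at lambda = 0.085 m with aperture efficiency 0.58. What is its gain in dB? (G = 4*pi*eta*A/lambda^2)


G_linear = 4*pi*0.58*7.11/0.085^2 = 7172.48
G_dB = 10*log10(7172.48) = 38.6 dB

38.6 dB


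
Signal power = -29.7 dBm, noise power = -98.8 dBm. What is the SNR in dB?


SNR = -29.7 - (-98.8) = 69.1 dB

69.1 dB


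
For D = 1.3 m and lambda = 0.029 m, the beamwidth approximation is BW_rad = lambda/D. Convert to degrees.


BW_rad = 0.029 / 1.3 = 0.022308
BW_deg = 1.28 degrees

1.28 degrees


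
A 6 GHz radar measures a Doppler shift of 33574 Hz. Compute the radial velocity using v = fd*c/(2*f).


v = 33574 * 3e8 / (2 * 6000000000.0) = 839.4 m/s

839.4 m/s


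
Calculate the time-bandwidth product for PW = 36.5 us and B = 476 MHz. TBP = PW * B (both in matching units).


TBP = 36.5 * 476 = 17374.0

17374.0


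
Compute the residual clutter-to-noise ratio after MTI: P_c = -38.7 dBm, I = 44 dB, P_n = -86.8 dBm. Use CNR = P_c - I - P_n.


CNR = -38.7 - 44 - (-86.8) = 4.1 dB

4.1 dB


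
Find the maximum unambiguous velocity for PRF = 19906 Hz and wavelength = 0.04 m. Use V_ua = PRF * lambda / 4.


V_ua = 19906 * 0.04 / 4 = 199.1 m/s

199.1 m/s


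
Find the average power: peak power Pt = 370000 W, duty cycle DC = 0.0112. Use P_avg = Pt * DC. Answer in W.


P_avg = 370000 * 0.0112 = 4144.0 W

4144.0 W


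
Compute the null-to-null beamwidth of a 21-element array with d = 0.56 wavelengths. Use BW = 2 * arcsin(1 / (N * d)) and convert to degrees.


1/(N*d) = 1/(21*0.56) = 0.085034
BW = 2*arcsin(0.085034) = 9.8 degrees

9.8 degrees


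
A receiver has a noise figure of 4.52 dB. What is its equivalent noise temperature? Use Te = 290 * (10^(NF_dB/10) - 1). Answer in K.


NF_lin = 10^(4.52/10) = 2.831392
Te = 290 * (2.831392 - 1) = 531.1 K

531.1 K


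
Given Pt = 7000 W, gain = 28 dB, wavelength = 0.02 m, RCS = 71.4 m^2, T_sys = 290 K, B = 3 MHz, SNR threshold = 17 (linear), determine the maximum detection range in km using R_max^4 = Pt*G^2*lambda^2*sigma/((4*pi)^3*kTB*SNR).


G_lin = 10^(28/10) = 630.957344
R^4 = 7000 * 630.957344^2 * 0.02^2 * 71.4 / ((4*pi)^3 * 1.38e-23 * 290 * 3000000.0 * 17)
R^4 = 1.96508e17 m^4
R_max = (1.96508e17)^(1/4) = 21054.5 m = 21.1 km

21.1 km


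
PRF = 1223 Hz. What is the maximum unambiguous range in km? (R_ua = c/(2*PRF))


R_ua = 3e8 / (2 * 1223) = 122649.2 m = 122.6 km

122.6 km


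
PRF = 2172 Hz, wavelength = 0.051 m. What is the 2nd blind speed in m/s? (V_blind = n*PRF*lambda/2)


V_blind = 2 * 2172 * 0.051 / 2 = 110.8 m/s

110.8 m/s


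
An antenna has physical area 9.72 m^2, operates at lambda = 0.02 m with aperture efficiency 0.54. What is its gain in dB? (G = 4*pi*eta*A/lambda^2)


G_linear = 4*pi*0.54*9.72/0.02^2 = 164895.92
G_dB = 10*log10(164895.92) = 52.2 dB

52.2 dB


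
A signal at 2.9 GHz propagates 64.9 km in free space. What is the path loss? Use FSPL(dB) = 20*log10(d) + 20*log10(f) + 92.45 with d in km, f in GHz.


20*log10(64.9) = 36.24
20*log10(2.9) = 9.25
FSPL = 137.9 dB

137.9 dB


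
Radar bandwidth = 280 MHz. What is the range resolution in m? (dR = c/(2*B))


dR = 3e8 / (2 * 280000000.0) = 0.54 m

0.54 m


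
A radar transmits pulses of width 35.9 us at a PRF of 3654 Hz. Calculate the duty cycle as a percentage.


DC = 35.9e-6 * 3654 * 100 = 13.12%

13.12%


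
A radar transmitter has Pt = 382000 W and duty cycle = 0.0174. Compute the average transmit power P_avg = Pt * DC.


P_avg = 382000 * 0.0174 = 6646.8 W

6646.8 W


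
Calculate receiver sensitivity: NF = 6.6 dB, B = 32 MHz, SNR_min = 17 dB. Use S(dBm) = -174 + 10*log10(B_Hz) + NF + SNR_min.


10*log10(32000000.0) = 75.05
S = -174 + 75.05 + 6.6 + 17 = -75.3 dBm

-75.3 dBm


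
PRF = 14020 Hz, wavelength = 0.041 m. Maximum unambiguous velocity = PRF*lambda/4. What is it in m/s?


V_ua = 14020 * 0.041 / 4 = 143.7 m/s

143.7 m/s


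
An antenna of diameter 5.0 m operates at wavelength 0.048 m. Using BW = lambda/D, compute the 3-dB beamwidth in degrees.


BW_rad = 0.048 / 5.0 = 0.0096
BW_deg = 0.55 degrees

0.55 degrees


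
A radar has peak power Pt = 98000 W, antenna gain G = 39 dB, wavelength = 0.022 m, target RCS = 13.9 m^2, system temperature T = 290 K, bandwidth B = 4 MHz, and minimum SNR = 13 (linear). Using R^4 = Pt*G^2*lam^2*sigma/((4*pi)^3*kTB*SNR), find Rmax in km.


G_lin = 10^(39/10) = 7943.282347
R^4 = 98000 * 7943.282347^2 * 0.022^2 * 13.9 / ((4*pi)^3 * 1.38e-23 * 290 * 4000000.0 * 13)
R^4 = 1.00734e20 m^4
R_max = (1.00734e20)^(1/4) = 100183.0 m = 100.2 km

100.2 km


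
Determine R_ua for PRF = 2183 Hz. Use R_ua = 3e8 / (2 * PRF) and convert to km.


R_ua = 3e8 / (2 * 2183) = 68712.8 m = 68.7 km

68.7 km


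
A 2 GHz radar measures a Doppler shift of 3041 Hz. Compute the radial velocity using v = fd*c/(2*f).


v = 3041 * 3e8 / (2 * 2000000000.0) = 228.1 m/s

228.1 m/s


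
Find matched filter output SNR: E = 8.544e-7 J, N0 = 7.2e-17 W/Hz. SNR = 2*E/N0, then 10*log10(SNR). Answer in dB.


SNR_lin = 2 * 8.544e-7 / 7.2e-17 = 2.373e10
SNR_dB = 10*log10(2.373e10) = 103.8 dB

103.8 dB


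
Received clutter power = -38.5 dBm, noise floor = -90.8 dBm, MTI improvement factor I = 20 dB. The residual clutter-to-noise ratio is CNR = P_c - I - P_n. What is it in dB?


CNR = -38.5 - 20 - (-90.8) = 32.3 dB

32.3 dB


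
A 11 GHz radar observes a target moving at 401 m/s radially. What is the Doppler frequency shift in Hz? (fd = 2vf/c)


fd = 2 * 401 * 11000000000.0 / 3e8 = 29406.7 Hz

29406.7 Hz


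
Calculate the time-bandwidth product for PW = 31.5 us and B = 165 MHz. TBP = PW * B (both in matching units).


TBP = 31.5 * 165 = 5197.5

5197.5


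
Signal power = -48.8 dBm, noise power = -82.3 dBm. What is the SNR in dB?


SNR = -48.8 - (-82.3) = 33.5 dB

33.5 dB


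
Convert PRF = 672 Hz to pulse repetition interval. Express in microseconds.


PRI = 1/672 = 0.0014880952 s = 1488.1 us

1488.1 us


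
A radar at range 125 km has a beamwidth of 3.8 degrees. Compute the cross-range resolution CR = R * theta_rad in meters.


BW_rad = 0.066322512
CR = 125000 * 0.066322512 = 8290.3 m

8290.3 m


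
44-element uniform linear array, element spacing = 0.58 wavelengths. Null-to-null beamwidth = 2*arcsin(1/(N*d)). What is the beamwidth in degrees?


1/(N*d) = 1/(44*0.58) = 0.039185
BW = 2*arcsin(0.039185) = 4.5 degrees

4.5 degrees


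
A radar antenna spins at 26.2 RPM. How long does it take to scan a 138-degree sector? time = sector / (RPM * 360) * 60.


t = 138 / (26.2 * 360) * 60 = 0.88 s

0.88 s


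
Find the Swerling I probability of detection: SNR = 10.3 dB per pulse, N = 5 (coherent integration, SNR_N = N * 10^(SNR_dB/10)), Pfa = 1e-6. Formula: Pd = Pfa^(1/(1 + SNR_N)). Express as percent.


SNR_lin = 10^(10.3/10) = 10.71519
SNR_N = 5 * 10.71519 = 53.57595
1/(1 + SNR_N) = 1/54.57595 = 0.0183231
Pd = (1e-6)^0.0183231 = 0.77636
Pd = 77.6%

77.6%


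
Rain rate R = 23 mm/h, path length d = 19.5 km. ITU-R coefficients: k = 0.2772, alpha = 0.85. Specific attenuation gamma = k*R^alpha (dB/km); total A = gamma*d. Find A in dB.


gamma = 0.2772 * 23^0.85 = 3.983473 dB/km
A = 3.983473 * 19.5 = 77.68 dB

77.68 dB


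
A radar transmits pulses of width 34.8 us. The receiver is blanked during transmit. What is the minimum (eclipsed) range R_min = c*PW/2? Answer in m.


R_min = 3e8 * 34.8e-6 / 2 = 5220.0 m

5220.0 m


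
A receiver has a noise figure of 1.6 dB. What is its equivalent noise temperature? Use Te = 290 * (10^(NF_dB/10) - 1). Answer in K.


NF_lin = 10^(1.6/10) = 1.44544
Te = 290 * (1.44544 - 1) = 129.2 K

129.2 K


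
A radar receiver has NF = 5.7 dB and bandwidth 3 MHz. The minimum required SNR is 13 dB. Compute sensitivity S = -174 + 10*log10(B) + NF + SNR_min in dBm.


10*log10(3000000.0) = 64.77
S = -174 + 64.77 + 5.7 + 13 = -90.5 dBm

-90.5 dBm


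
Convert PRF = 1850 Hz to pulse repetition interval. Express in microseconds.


PRI = 1/1850 = 0.0005405405 s = 540.5 us

540.5 us


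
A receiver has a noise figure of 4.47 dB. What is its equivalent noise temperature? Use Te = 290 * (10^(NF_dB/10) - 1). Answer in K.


NF_lin = 10^(4.47/10) = 2.798981
Te = 290 * (2.798981 - 1) = 521.7 K

521.7 K


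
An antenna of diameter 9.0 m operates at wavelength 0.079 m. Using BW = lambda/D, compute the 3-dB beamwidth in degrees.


BW_rad = 0.079 / 9.0 = 0.008778
BW_deg = 0.5 degrees

0.5 degrees


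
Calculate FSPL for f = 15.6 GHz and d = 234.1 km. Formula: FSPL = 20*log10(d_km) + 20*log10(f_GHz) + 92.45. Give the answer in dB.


20*log10(234.1) = 47.39
20*log10(15.6) = 23.86
FSPL = 163.7 dB

163.7 dB


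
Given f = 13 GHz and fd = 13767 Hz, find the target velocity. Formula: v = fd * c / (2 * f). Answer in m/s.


v = 13767 * 3e8 / (2 * 13000000000.0) = 158.9 m/s

158.9 m/s


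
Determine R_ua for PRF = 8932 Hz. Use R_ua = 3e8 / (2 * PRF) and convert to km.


R_ua = 3e8 / (2 * 8932) = 16793.6 m = 16.8 km

16.8 km


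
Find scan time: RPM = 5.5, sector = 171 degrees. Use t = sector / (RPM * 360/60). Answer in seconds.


t = 171 / (5.5 * 360) * 60 = 5.18 s

5.18 s


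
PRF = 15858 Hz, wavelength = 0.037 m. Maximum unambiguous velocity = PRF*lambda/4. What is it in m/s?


V_ua = 15858 * 0.037 / 4 = 146.7 m/s

146.7 m/s


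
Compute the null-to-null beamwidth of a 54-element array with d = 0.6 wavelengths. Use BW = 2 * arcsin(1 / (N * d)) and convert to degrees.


1/(N*d) = 1/(54*0.6) = 0.030864
BW = 2*arcsin(0.030864) = 3.5 degrees

3.5 degrees


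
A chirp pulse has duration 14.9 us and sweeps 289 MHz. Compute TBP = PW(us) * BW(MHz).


TBP = 14.9 * 289 = 4306.1

4306.1


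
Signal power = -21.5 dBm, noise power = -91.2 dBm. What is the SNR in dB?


SNR = -21.5 - (-91.2) = 69.7 dB

69.7 dB


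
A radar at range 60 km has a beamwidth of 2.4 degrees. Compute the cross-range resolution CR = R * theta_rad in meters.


BW_rad = 0.041887902
CR = 60000 * 0.041887902 = 2513.3 m

2513.3 m


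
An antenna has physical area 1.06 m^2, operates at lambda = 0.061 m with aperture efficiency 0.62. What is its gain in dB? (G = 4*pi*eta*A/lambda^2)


G_linear = 4*pi*0.62*1.06/0.061^2 = 2219.46
G_dB = 10*log10(2219.46) = 33.5 dB

33.5 dB


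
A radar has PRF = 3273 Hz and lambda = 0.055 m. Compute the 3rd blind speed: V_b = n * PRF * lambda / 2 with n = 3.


V_blind = 3 * 3273 * 0.055 / 2 = 270.0 m/s

270.0 m/s


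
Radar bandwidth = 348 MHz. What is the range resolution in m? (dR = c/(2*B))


dR = 3e8 / (2 * 348000000.0) = 0.43 m

0.43 m


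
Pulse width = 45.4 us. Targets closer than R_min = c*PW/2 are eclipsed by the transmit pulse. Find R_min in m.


R_min = 3e8 * 45.4e-6 / 2 = 6810.0 m

6810.0 m


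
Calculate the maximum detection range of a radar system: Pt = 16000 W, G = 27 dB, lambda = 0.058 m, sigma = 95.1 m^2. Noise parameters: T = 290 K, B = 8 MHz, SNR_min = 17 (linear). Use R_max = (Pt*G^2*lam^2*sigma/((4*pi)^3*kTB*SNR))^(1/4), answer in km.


G_lin = 10^(27/10) = 501.187234
R^4 = 16000 * 501.187234^2 * 0.058^2 * 95.1 / ((4*pi)^3 * 1.38e-23 * 290 * 8000000.0 * 17)
R^4 = 1.19045e18 m^4
R_max = (1.19045e18)^(1/4) = 33031.5 m = 33.0 km

33.0 km


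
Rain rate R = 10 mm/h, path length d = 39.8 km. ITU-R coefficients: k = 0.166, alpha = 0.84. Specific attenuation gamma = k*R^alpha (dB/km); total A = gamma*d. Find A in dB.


gamma = 0.166 * 10^0.84 = 1.148439 dB/km
A = 1.148439 * 39.8 = 45.71 dB

45.71 dB


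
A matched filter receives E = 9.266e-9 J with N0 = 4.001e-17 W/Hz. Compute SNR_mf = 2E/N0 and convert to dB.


SNR_lin = 2 * 9.266e-9 / 4.001e-17 = 4.632e8
SNR_dB = 10*log10(4.632e8) = 86.7 dB

86.7 dB


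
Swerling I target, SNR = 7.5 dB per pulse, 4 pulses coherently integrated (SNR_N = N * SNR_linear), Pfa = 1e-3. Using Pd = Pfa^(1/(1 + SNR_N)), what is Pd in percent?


SNR_lin = 10^(7.5/10) = 5.62341
SNR_N = 4 * 5.62341 = 22.49364
1/(1 + SNR_N) = 1/23.49364 = 0.0425647
Pd = (1e-3)^0.0425647 = 0.74526
Pd = 74.5%

74.5%


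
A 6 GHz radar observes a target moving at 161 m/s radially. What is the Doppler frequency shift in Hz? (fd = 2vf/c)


fd = 2 * 161 * 6000000000.0 / 3e8 = 6440.0 Hz

6440.0 Hz


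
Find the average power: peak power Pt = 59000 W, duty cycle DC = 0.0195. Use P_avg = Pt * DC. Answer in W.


P_avg = 59000 * 0.0195 = 1150.5 W

1150.5 W


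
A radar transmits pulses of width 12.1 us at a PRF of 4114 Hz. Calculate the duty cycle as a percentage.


DC = 12.1e-6 * 4114 * 100 = 4.98%

4.98%


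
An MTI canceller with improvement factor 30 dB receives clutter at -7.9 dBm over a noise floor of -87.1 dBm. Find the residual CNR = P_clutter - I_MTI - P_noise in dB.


CNR = -7.9 - 30 - (-87.1) = 49.2 dB

49.2 dB


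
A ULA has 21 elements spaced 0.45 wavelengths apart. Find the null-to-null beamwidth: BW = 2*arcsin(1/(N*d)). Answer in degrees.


1/(N*d) = 1/(21*0.45) = 0.10582
BW = 2*arcsin(0.10582) = 12.1 degrees

12.1 degrees


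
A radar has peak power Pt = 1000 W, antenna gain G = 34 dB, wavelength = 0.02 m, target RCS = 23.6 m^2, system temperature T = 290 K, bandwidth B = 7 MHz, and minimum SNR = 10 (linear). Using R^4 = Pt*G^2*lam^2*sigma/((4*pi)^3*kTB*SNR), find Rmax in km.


G_lin = 10^(34/10) = 2511.886432
R^4 = 1000 * 2511.886432^2 * 0.02^2 * 23.6 / ((4*pi)^3 * 1.38e-23 * 290 * 7000000.0 * 10)
R^4 = 1.07144e17 m^4
R_max = (1.07144e17)^(1/4) = 18092.2 m = 18.1 km

18.1 km


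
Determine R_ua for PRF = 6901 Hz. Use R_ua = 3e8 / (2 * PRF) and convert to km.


R_ua = 3e8 / (2 * 6901) = 21736.0 m = 21.7 km

21.7 km


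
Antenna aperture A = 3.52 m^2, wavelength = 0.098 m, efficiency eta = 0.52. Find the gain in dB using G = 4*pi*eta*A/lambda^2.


G_linear = 4*pi*0.52*3.52/0.098^2 = 2394.99
G_dB = 10*log10(2394.99) = 33.8 dB

33.8 dB


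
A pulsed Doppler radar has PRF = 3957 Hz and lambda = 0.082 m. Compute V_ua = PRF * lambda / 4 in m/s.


V_ua = 3957 * 0.082 / 4 = 81.1 m/s

81.1 m/s


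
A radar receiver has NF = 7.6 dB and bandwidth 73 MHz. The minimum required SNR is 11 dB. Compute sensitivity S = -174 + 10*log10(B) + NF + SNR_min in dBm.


10*log10(73000000.0) = 78.63
S = -174 + 78.63 + 7.6 + 11 = -76.8 dBm

-76.8 dBm


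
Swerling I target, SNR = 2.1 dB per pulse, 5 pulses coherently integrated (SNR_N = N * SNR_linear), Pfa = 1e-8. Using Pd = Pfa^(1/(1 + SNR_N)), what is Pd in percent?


SNR_lin = 10^(2.1/10) = 1.62181
SNR_N = 5 * 1.62181 = 8.10905
1/(1 + SNR_N) = 1/9.10905 = 0.1097809
Pd = (1e-8)^0.1097809 = 0.13236
Pd = 13.2%

13.2%


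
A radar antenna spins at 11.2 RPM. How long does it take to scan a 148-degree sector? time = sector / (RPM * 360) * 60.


t = 148 / (11.2 * 360) * 60 = 2.2 s

2.2 s


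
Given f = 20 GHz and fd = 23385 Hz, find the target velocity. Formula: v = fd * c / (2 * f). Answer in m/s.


v = 23385 * 3e8 / (2 * 20000000000.0) = 175.4 m/s

175.4 m/s


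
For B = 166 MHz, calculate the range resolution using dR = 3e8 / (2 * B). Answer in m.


dR = 3e8 / (2 * 166000000.0) = 0.9 m

0.9 m
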